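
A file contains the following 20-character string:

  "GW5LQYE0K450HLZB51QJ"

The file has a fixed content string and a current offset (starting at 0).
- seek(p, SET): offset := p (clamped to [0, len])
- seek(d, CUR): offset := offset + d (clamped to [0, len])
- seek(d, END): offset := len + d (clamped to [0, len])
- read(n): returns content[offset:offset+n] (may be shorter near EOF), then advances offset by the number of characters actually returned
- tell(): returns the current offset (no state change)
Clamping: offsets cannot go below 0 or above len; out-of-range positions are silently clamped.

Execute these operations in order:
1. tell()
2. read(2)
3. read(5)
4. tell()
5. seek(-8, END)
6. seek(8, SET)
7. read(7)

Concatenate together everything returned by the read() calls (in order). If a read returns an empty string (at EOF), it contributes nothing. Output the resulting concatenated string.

Answer: GW5LQYEK450HLZ

Derivation:
After 1 (tell()): offset=0
After 2 (read(2)): returned 'GW', offset=2
After 3 (read(5)): returned '5LQYE', offset=7
After 4 (tell()): offset=7
After 5 (seek(-8, END)): offset=12
After 6 (seek(8, SET)): offset=8
After 7 (read(7)): returned 'K450HLZ', offset=15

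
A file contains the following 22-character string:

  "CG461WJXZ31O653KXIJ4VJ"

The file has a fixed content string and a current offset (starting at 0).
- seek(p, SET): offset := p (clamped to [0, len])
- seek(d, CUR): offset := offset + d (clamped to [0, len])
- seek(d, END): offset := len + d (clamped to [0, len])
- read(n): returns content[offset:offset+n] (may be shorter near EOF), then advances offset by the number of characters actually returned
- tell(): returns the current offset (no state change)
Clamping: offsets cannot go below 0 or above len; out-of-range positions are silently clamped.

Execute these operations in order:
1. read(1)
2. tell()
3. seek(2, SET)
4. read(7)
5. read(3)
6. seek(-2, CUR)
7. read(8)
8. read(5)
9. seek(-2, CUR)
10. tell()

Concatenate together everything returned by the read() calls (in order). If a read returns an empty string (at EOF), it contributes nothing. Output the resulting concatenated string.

Answer: C461WJXZ31O1O653KXIJ4VJ

Derivation:
After 1 (read(1)): returned 'C', offset=1
After 2 (tell()): offset=1
After 3 (seek(2, SET)): offset=2
After 4 (read(7)): returned '461WJXZ', offset=9
After 5 (read(3)): returned '31O', offset=12
After 6 (seek(-2, CUR)): offset=10
After 7 (read(8)): returned '1O653KXI', offset=18
After 8 (read(5)): returned 'J4VJ', offset=22
After 9 (seek(-2, CUR)): offset=20
After 10 (tell()): offset=20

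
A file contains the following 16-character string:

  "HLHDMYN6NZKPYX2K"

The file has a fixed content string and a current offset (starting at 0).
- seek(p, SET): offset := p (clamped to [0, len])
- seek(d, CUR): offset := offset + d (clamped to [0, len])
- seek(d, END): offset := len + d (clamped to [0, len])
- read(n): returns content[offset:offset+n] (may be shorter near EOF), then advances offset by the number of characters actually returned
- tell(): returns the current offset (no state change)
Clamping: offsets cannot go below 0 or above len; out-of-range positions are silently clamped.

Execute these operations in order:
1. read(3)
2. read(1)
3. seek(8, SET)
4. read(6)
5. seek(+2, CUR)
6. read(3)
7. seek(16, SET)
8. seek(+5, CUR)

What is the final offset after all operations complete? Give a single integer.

After 1 (read(3)): returned 'HLH', offset=3
After 2 (read(1)): returned 'D', offset=4
After 3 (seek(8, SET)): offset=8
After 4 (read(6)): returned 'NZKPYX', offset=14
After 5 (seek(+2, CUR)): offset=16
After 6 (read(3)): returned '', offset=16
After 7 (seek(16, SET)): offset=16
After 8 (seek(+5, CUR)): offset=16

Answer: 16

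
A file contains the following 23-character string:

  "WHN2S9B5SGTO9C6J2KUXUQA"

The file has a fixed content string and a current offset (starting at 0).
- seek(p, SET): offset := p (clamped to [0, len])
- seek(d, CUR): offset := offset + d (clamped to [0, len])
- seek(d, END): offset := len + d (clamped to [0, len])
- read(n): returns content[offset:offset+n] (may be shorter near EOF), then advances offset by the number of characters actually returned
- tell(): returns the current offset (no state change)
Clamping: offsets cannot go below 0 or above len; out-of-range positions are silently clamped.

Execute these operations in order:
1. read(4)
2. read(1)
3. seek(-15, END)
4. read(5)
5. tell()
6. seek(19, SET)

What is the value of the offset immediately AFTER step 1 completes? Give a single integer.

Answer: 4

Derivation:
After 1 (read(4)): returned 'WHN2', offset=4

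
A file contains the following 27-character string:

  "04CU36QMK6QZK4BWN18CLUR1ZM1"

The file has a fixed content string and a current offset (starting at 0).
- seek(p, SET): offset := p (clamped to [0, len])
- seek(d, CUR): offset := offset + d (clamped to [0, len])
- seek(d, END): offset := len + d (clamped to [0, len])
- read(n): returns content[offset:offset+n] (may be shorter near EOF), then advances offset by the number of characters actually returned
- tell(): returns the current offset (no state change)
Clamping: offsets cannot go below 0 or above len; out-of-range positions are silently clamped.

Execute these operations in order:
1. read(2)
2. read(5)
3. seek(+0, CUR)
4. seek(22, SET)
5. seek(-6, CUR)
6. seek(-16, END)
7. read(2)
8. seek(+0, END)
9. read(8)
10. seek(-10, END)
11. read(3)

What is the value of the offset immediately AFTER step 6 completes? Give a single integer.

Answer: 11

Derivation:
After 1 (read(2)): returned '04', offset=2
After 2 (read(5)): returned 'CU36Q', offset=7
After 3 (seek(+0, CUR)): offset=7
After 4 (seek(22, SET)): offset=22
After 5 (seek(-6, CUR)): offset=16
After 6 (seek(-16, END)): offset=11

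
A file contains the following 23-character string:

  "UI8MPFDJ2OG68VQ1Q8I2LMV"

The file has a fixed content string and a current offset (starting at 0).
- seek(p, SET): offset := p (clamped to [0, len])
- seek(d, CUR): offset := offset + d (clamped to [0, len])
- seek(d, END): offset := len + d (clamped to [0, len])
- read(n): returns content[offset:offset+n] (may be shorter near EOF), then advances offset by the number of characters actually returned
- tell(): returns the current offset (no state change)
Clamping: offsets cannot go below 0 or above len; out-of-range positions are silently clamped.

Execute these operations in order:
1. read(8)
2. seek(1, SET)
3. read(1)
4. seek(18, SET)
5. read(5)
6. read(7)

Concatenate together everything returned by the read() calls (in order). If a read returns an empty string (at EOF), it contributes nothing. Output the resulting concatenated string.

After 1 (read(8)): returned 'UI8MPFDJ', offset=8
After 2 (seek(1, SET)): offset=1
After 3 (read(1)): returned 'I', offset=2
After 4 (seek(18, SET)): offset=18
After 5 (read(5)): returned 'I2LMV', offset=23
After 6 (read(7)): returned '', offset=23

Answer: UI8MPFDJII2LMV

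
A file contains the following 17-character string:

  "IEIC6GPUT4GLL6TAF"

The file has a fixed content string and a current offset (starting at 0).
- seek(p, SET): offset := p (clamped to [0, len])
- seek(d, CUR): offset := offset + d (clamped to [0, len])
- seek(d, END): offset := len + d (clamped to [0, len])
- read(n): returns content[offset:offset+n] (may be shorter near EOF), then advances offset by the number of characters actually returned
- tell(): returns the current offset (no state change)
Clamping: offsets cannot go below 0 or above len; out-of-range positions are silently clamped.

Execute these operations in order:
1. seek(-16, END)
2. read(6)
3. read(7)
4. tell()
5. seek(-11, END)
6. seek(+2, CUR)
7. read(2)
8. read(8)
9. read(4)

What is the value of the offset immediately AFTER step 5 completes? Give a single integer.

After 1 (seek(-16, END)): offset=1
After 2 (read(6)): returned 'EIC6GP', offset=7
After 3 (read(7)): returned 'UT4GLL6', offset=14
After 4 (tell()): offset=14
After 5 (seek(-11, END)): offset=6

Answer: 6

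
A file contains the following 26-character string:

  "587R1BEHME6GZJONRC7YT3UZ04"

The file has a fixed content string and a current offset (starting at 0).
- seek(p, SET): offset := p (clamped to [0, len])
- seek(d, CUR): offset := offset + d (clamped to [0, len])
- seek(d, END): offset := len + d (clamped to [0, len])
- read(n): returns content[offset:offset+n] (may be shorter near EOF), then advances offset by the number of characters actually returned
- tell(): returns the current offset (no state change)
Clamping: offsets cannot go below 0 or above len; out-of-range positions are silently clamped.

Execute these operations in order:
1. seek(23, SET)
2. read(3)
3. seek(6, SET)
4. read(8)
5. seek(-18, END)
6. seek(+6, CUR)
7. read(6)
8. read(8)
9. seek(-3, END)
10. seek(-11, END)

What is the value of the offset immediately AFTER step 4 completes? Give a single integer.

After 1 (seek(23, SET)): offset=23
After 2 (read(3)): returned 'Z04', offset=26
After 3 (seek(6, SET)): offset=6
After 4 (read(8)): returned 'EHME6GZJ', offset=14

Answer: 14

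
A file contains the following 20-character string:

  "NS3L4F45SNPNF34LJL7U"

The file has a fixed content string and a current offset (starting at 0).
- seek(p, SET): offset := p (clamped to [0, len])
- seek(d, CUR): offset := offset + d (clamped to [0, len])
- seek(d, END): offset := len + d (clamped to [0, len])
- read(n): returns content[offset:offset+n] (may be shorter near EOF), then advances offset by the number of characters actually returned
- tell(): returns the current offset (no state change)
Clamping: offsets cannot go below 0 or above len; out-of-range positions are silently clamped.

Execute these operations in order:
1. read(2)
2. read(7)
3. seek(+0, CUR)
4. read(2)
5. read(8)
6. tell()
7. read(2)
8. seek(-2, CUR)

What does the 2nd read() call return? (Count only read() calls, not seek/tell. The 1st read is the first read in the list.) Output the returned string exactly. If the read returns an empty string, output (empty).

Answer: 3L4F45S

Derivation:
After 1 (read(2)): returned 'NS', offset=2
After 2 (read(7)): returned '3L4F45S', offset=9
After 3 (seek(+0, CUR)): offset=9
After 4 (read(2)): returned 'NP', offset=11
After 5 (read(8)): returned 'NF34LJL7', offset=19
After 6 (tell()): offset=19
After 7 (read(2)): returned 'U', offset=20
After 8 (seek(-2, CUR)): offset=18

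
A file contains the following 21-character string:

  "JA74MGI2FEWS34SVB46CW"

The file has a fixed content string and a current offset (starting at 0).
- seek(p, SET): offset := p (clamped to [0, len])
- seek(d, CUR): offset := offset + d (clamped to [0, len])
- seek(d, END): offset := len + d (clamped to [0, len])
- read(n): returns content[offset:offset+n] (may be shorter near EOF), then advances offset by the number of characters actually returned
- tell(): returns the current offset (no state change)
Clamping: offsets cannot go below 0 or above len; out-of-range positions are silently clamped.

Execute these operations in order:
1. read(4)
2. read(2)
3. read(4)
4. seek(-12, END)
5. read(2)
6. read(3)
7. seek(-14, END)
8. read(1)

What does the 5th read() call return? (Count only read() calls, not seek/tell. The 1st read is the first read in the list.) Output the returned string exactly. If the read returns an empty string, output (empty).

After 1 (read(4)): returned 'JA74', offset=4
After 2 (read(2)): returned 'MG', offset=6
After 3 (read(4)): returned 'I2FE', offset=10
After 4 (seek(-12, END)): offset=9
After 5 (read(2)): returned 'EW', offset=11
After 6 (read(3)): returned 'S34', offset=14
After 7 (seek(-14, END)): offset=7
After 8 (read(1)): returned '2', offset=8

Answer: S34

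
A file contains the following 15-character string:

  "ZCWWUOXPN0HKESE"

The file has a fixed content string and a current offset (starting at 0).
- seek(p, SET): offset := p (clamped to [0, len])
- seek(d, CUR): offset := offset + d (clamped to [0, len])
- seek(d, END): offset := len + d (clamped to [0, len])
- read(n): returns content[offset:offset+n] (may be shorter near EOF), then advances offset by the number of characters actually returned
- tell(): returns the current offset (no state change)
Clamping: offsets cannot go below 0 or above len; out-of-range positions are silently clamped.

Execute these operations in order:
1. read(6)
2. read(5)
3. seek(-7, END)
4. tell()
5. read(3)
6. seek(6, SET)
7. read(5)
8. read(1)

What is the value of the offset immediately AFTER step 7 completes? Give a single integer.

Answer: 11

Derivation:
After 1 (read(6)): returned 'ZCWWUO', offset=6
After 2 (read(5)): returned 'XPN0H', offset=11
After 3 (seek(-7, END)): offset=8
After 4 (tell()): offset=8
After 5 (read(3)): returned 'N0H', offset=11
After 6 (seek(6, SET)): offset=6
After 7 (read(5)): returned 'XPN0H', offset=11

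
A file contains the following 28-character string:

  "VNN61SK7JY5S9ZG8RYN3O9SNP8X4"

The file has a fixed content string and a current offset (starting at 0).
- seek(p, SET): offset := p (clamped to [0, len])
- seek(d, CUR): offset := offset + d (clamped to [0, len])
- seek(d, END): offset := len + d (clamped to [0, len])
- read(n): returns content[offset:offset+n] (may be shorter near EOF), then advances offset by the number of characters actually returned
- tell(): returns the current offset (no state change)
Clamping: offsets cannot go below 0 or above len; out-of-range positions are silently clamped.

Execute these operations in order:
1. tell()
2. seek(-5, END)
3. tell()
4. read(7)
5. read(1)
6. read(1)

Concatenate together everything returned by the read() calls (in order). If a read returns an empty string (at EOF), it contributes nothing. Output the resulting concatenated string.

Answer: NP8X4

Derivation:
After 1 (tell()): offset=0
After 2 (seek(-5, END)): offset=23
After 3 (tell()): offset=23
After 4 (read(7)): returned 'NP8X4', offset=28
After 5 (read(1)): returned '', offset=28
After 6 (read(1)): returned '', offset=28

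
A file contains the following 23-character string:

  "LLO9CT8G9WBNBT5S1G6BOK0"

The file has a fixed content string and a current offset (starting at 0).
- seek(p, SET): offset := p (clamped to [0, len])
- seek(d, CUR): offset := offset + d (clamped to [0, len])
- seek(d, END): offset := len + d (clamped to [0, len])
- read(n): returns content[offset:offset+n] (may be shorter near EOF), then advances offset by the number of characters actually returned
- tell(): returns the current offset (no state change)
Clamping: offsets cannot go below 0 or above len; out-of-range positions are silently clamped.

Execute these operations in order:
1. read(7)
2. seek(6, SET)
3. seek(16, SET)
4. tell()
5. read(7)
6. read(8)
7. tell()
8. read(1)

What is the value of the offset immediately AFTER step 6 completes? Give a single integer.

Answer: 23

Derivation:
After 1 (read(7)): returned 'LLO9CT8', offset=7
After 2 (seek(6, SET)): offset=6
After 3 (seek(16, SET)): offset=16
After 4 (tell()): offset=16
After 5 (read(7)): returned '1G6BOK0', offset=23
After 6 (read(8)): returned '', offset=23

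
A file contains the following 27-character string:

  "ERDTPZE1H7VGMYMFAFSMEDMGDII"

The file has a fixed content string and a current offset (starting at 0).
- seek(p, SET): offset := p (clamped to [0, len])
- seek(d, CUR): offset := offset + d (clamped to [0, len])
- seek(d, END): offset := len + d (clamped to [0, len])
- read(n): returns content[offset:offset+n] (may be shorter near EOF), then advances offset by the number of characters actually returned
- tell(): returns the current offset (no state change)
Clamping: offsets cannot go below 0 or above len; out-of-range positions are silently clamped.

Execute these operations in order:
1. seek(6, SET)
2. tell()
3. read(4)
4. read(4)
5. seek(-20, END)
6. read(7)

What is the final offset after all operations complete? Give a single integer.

After 1 (seek(6, SET)): offset=6
After 2 (tell()): offset=6
After 3 (read(4)): returned 'E1H7', offset=10
After 4 (read(4)): returned 'VGMY', offset=14
After 5 (seek(-20, END)): offset=7
After 6 (read(7)): returned '1H7VGMY', offset=14

Answer: 14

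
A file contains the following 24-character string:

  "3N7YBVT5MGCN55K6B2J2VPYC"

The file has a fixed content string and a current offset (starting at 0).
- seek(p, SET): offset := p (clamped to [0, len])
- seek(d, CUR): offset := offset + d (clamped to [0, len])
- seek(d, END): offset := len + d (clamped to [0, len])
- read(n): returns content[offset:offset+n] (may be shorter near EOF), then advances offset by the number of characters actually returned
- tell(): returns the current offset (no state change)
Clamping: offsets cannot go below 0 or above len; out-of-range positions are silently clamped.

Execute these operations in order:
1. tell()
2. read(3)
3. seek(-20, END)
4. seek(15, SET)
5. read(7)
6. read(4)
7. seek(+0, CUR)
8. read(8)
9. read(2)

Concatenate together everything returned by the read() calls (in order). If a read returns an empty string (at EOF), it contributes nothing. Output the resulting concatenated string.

After 1 (tell()): offset=0
After 2 (read(3)): returned '3N7', offset=3
After 3 (seek(-20, END)): offset=4
After 4 (seek(15, SET)): offset=15
After 5 (read(7)): returned '6B2J2VP', offset=22
After 6 (read(4)): returned 'YC', offset=24
After 7 (seek(+0, CUR)): offset=24
After 8 (read(8)): returned '', offset=24
After 9 (read(2)): returned '', offset=24

Answer: 3N76B2J2VPYC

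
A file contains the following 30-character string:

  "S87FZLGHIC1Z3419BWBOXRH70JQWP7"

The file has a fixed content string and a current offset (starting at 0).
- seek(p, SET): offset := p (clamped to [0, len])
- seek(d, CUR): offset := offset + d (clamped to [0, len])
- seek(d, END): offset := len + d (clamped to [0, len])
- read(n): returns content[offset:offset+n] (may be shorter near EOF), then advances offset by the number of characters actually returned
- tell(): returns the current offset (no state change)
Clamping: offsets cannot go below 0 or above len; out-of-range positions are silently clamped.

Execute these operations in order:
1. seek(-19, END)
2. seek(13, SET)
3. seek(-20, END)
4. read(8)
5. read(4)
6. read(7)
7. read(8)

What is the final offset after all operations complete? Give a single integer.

Answer: 30

Derivation:
After 1 (seek(-19, END)): offset=11
After 2 (seek(13, SET)): offset=13
After 3 (seek(-20, END)): offset=10
After 4 (read(8)): returned '1Z3419BW', offset=18
After 5 (read(4)): returned 'BOXR', offset=22
After 6 (read(7)): returned 'H70JQWP', offset=29
After 7 (read(8)): returned '7', offset=30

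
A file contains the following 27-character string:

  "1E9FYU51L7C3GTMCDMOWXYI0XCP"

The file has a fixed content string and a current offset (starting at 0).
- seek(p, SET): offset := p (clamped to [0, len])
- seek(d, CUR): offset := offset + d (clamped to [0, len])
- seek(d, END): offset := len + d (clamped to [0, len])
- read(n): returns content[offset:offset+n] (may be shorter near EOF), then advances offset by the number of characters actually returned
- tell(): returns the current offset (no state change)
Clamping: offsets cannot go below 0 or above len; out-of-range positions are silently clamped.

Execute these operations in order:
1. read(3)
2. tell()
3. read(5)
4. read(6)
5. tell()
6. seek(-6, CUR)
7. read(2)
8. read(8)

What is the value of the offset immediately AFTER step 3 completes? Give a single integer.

After 1 (read(3)): returned '1E9', offset=3
After 2 (tell()): offset=3
After 3 (read(5)): returned 'FYU51', offset=8

Answer: 8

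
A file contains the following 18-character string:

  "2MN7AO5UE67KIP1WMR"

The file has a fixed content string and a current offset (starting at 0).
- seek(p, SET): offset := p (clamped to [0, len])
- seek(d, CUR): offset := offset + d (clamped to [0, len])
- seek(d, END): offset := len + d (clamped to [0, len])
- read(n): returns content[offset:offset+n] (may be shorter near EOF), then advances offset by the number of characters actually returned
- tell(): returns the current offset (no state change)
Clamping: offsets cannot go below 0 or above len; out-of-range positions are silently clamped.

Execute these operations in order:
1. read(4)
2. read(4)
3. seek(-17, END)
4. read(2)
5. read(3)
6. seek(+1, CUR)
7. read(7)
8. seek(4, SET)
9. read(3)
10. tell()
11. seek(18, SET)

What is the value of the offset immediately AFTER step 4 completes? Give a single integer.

After 1 (read(4)): returned '2MN7', offset=4
After 2 (read(4)): returned 'AO5U', offset=8
After 3 (seek(-17, END)): offset=1
After 4 (read(2)): returned 'MN', offset=3

Answer: 3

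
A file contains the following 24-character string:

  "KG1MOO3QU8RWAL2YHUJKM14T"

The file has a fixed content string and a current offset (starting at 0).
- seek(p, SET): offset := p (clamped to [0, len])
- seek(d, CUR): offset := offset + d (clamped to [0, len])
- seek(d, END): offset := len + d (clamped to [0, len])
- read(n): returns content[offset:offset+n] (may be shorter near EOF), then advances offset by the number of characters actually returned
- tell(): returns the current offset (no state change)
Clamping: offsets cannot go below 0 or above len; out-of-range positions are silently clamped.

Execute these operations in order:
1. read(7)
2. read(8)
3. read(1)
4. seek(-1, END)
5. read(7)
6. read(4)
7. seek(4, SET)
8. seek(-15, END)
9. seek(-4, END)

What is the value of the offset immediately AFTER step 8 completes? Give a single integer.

Answer: 9

Derivation:
After 1 (read(7)): returned 'KG1MOO3', offset=7
After 2 (read(8)): returned 'QU8RWAL2', offset=15
After 3 (read(1)): returned 'Y', offset=16
After 4 (seek(-1, END)): offset=23
After 5 (read(7)): returned 'T', offset=24
After 6 (read(4)): returned '', offset=24
After 7 (seek(4, SET)): offset=4
After 8 (seek(-15, END)): offset=9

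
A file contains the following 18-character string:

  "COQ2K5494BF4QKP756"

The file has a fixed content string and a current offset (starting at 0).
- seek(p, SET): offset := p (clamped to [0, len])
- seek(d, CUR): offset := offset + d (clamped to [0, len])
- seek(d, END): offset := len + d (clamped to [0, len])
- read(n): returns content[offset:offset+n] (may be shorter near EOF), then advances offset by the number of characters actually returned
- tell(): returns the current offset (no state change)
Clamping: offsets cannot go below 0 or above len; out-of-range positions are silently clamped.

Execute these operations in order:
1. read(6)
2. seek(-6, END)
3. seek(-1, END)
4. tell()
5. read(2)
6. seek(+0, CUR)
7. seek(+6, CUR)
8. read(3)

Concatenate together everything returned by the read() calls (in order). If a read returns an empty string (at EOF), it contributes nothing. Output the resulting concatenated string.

After 1 (read(6)): returned 'COQ2K5', offset=6
After 2 (seek(-6, END)): offset=12
After 3 (seek(-1, END)): offset=17
After 4 (tell()): offset=17
After 5 (read(2)): returned '6', offset=18
After 6 (seek(+0, CUR)): offset=18
After 7 (seek(+6, CUR)): offset=18
After 8 (read(3)): returned '', offset=18

Answer: COQ2K56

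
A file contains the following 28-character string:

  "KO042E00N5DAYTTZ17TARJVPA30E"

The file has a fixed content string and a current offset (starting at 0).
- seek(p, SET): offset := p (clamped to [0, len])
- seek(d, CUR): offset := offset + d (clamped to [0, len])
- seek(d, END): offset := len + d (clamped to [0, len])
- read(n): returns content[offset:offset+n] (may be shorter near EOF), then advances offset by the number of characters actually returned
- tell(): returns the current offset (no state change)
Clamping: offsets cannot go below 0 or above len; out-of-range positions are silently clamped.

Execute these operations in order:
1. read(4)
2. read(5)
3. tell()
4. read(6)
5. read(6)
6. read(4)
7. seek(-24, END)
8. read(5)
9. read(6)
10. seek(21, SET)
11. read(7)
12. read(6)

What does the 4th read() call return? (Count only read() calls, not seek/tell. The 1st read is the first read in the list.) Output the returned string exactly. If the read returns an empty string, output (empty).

Answer: Z17TAR

Derivation:
After 1 (read(4)): returned 'KO04', offset=4
After 2 (read(5)): returned '2E00N', offset=9
After 3 (tell()): offset=9
After 4 (read(6)): returned '5DAYTT', offset=15
After 5 (read(6)): returned 'Z17TAR', offset=21
After 6 (read(4)): returned 'JVPA', offset=25
After 7 (seek(-24, END)): offset=4
After 8 (read(5)): returned '2E00N', offset=9
After 9 (read(6)): returned '5DAYTT', offset=15
After 10 (seek(21, SET)): offset=21
After 11 (read(7)): returned 'JVPA30E', offset=28
After 12 (read(6)): returned '', offset=28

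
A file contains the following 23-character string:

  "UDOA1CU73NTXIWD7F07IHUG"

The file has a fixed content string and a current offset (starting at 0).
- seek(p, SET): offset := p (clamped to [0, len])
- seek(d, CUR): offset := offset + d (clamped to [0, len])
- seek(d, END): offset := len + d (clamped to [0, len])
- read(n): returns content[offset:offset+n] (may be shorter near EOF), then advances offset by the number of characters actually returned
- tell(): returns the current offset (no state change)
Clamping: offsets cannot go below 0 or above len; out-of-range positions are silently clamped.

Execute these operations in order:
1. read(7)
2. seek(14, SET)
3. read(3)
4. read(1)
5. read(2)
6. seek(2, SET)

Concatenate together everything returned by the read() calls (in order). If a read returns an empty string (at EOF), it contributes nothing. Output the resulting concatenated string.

Answer: UDOA1CUD7F07I

Derivation:
After 1 (read(7)): returned 'UDOA1CU', offset=7
After 2 (seek(14, SET)): offset=14
After 3 (read(3)): returned 'D7F', offset=17
After 4 (read(1)): returned '0', offset=18
After 5 (read(2)): returned '7I', offset=20
After 6 (seek(2, SET)): offset=2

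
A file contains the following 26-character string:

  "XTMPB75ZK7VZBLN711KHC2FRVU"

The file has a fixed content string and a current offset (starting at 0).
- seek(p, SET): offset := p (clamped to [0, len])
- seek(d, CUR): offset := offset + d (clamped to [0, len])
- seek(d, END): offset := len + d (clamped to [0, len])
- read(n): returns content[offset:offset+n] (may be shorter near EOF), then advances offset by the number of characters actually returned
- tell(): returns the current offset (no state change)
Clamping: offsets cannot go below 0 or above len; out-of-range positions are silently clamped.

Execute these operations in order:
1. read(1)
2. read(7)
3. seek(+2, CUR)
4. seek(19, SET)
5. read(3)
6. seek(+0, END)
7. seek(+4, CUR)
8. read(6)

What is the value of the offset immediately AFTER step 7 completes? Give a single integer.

Answer: 26

Derivation:
After 1 (read(1)): returned 'X', offset=1
After 2 (read(7)): returned 'TMPB75Z', offset=8
After 3 (seek(+2, CUR)): offset=10
After 4 (seek(19, SET)): offset=19
After 5 (read(3)): returned 'HC2', offset=22
After 6 (seek(+0, END)): offset=26
After 7 (seek(+4, CUR)): offset=26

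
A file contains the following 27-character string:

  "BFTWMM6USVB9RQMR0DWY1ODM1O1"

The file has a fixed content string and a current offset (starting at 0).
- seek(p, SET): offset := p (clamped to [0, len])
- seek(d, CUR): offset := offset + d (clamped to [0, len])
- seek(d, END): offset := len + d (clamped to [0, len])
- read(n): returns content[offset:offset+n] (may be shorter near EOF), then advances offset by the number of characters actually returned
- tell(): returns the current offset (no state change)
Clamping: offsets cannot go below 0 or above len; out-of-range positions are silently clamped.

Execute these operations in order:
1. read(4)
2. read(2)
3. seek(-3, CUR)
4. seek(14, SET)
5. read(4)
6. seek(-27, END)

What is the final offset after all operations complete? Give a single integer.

Answer: 0

Derivation:
After 1 (read(4)): returned 'BFTW', offset=4
After 2 (read(2)): returned 'MM', offset=6
After 3 (seek(-3, CUR)): offset=3
After 4 (seek(14, SET)): offset=14
After 5 (read(4)): returned 'MR0D', offset=18
After 6 (seek(-27, END)): offset=0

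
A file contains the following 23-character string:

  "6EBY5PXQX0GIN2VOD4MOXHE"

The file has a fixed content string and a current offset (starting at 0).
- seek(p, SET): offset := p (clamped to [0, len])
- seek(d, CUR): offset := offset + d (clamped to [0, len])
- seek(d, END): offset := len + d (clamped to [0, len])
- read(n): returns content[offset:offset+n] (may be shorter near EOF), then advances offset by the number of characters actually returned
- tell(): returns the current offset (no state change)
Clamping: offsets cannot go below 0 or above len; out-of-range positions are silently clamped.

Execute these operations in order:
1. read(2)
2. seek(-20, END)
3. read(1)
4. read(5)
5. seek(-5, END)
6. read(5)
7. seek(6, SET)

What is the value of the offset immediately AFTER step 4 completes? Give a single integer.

After 1 (read(2)): returned '6E', offset=2
After 2 (seek(-20, END)): offset=3
After 3 (read(1)): returned 'Y', offset=4
After 4 (read(5)): returned '5PXQX', offset=9

Answer: 9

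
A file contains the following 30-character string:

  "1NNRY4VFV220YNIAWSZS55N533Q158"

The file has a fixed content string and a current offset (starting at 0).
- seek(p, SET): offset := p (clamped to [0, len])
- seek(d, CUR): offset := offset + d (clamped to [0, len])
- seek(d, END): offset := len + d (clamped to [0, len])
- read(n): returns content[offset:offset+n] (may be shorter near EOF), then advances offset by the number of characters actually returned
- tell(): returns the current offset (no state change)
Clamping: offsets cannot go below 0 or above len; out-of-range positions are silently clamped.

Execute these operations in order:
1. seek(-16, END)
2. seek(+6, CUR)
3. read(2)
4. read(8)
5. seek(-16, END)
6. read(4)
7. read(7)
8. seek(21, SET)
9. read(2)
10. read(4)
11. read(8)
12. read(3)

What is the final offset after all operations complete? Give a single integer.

Answer: 30

Derivation:
After 1 (seek(-16, END)): offset=14
After 2 (seek(+6, CUR)): offset=20
After 3 (read(2)): returned '55', offset=22
After 4 (read(8)): returned 'N533Q158', offset=30
After 5 (seek(-16, END)): offset=14
After 6 (read(4)): returned 'IAWS', offset=18
After 7 (read(7)): returned 'ZS55N53', offset=25
After 8 (seek(21, SET)): offset=21
After 9 (read(2)): returned '5N', offset=23
After 10 (read(4)): returned '533Q', offset=27
After 11 (read(8)): returned '158', offset=30
After 12 (read(3)): returned '', offset=30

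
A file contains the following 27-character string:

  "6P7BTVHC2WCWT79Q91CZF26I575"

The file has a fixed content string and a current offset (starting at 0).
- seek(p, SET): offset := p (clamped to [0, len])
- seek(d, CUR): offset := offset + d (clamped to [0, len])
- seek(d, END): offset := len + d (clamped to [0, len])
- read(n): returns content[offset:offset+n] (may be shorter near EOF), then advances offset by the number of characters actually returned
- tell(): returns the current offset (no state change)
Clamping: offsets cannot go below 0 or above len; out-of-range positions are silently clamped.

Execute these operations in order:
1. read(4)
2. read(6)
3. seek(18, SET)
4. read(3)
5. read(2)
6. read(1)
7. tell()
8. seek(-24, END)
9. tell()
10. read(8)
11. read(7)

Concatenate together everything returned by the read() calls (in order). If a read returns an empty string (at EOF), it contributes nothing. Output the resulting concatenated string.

After 1 (read(4)): returned '6P7B', offset=4
After 2 (read(6)): returned 'TVHC2W', offset=10
After 3 (seek(18, SET)): offset=18
After 4 (read(3)): returned 'CZF', offset=21
After 5 (read(2)): returned '26', offset=23
After 6 (read(1)): returned 'I', offset=24
After 7 (tell()): offset=24
After 8 (seek(-24, END)): offset=3
After 9 (tell()): offset=3
After 10 (read(8)): returned 'BTVHC2WC', offset=11
After 11 (read(7)): returned 'WT79Q91', offset=18

Answer: 6P7BTVHC2WCZF26IBTVHC2WCWT79Q91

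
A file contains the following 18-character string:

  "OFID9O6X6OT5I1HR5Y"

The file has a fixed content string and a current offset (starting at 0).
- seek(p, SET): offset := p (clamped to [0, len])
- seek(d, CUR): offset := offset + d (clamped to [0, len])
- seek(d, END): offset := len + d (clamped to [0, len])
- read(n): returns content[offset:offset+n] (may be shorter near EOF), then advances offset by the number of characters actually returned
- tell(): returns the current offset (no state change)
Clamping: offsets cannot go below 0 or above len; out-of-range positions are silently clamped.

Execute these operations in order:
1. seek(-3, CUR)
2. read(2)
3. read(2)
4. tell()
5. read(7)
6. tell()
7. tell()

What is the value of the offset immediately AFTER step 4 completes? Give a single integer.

Answer: 4

Derivation:
After 1 (seek(-3, CUR)): offset=0
After 2 (read(2)): returned 'OF', offset=2
After 3 (read(2)): returned 'ID', offset=4
After 4 (tell()): offset=4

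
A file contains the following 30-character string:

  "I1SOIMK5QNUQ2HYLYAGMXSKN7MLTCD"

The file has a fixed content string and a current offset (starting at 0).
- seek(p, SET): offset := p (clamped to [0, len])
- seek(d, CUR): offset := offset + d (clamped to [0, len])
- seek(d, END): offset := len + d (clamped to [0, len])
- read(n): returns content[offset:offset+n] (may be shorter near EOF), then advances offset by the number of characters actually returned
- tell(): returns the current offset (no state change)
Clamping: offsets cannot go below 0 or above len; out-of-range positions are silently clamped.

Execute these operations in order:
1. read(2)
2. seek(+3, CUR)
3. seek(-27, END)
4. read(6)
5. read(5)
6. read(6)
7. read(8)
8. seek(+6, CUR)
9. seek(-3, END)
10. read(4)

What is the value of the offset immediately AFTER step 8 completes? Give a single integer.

After 1 (read(2)): returned 'I1', offset=2
After 2 (seek(+3, CUR)): offset=5
After 3 (seek(-27, END)): offset=3
After 4 (read(6)): returned 'OIMK5Q', offset=9
After 5 (read(5)): returned 'NUQ2H', offset=14
After 6 (read(6)): returned 'YLYAGM', offset=20
After 7 (read(8)): returned 'XSKN7MLT', offset=28
After 8 (seek(+6, CUR)): offset=30

Answer: 30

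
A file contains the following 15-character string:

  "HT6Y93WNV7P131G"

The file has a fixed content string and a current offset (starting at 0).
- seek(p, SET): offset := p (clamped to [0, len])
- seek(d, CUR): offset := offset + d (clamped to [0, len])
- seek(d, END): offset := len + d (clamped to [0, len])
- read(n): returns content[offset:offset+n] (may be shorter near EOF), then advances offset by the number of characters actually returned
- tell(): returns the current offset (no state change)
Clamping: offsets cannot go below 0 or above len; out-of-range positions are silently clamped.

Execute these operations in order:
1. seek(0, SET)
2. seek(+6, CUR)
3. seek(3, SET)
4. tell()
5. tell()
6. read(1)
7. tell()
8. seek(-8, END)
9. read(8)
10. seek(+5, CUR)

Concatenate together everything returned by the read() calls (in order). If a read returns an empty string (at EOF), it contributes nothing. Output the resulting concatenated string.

Answer: YNV7P131G

Derivation:
After 1 (seek(0, SET)): offset=0
After 2 (seek(+6, CUR)): offset=6
After 3 (seek(3, SET)): offset=3
After 4 (tell()): offset=3
After 5 (tell()): offset=3
After 6 (read(1)): returned 'Y', offset=4
After 7 (tell()): offset=4
After 8 (seek(-8, END)): offset=7
After 9 (read(8)): returned 'NV7P131G', offset=15
After 10 (seek(+5, CUR)): offset=15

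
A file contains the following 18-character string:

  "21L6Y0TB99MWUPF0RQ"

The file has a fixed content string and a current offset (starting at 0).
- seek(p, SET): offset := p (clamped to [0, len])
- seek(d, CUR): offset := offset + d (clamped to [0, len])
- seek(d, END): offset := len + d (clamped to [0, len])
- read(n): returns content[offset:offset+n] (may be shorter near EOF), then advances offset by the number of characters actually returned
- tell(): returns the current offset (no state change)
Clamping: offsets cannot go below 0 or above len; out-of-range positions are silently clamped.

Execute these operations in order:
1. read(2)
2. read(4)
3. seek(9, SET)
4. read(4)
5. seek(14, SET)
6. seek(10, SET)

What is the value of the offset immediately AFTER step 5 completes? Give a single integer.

After 1 (read(2)): returned '21', offset=2
After 2 (read(4)): returned 'L6Y0', offset=6
After 3 (seek(9, SET)): offset=9
After 4 (read(4)): returned '9MWU', offset=13
After 5 (seek(14, SET)): offset=14

Answer: 14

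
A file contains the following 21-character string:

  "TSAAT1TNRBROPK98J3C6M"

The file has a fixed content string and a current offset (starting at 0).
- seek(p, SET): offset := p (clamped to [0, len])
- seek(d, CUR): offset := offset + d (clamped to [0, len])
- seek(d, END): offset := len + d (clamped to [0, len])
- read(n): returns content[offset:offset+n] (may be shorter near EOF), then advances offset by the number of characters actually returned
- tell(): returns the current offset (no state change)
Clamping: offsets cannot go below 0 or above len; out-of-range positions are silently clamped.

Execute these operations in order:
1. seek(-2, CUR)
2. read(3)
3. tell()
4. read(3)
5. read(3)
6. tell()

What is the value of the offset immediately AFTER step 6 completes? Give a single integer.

After 1 (seek(-2, CUR)): offset=0
After 2 (read(3)): returned 'TSA', offset=3
After 3 (tell()): offset=3
After 4 (read(3)): returned 'AT1', offset=6
After 5 (read(3)): returned 'TNR', offset=9
After 6 (tell()): offset=9

Answer: 9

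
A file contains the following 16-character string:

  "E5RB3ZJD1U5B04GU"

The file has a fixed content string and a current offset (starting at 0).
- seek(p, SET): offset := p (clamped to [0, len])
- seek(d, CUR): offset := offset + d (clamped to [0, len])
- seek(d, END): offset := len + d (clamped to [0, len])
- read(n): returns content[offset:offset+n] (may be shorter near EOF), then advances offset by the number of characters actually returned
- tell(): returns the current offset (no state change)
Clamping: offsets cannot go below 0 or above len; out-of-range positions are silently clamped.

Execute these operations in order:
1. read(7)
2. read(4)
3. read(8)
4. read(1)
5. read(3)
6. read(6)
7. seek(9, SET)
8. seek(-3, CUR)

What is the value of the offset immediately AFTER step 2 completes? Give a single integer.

After 1 (read(7)): returned 'E5RB3ZJ', offset=7
After 2 (read(4)): returned 'D1U5', offset=11

Answer: 11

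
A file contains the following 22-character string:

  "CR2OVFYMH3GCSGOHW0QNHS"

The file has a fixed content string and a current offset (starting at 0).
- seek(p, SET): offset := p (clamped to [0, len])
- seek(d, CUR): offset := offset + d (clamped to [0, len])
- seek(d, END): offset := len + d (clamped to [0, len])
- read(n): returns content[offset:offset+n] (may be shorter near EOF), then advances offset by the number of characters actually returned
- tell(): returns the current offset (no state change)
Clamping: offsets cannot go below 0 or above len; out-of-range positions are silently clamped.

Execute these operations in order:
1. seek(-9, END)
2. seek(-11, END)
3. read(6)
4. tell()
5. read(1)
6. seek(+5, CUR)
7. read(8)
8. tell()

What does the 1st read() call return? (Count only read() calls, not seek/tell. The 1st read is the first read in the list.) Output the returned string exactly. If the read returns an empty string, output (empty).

After 1 (seek(-9, END)): offset=13
After 2 (seek(-11, END)): offset=11
After 3 (read(6)): returned 'CSGOHW', offset=17
After 4 (tell()): offset=17
After 5 (read(1)): returned '0', offset=18
After 6 (seek(+5, CUR)): offset=22
After 7 (read(8)): returned '', offset=22
After 8 (tell()): offset=22

Answer: CSGOHW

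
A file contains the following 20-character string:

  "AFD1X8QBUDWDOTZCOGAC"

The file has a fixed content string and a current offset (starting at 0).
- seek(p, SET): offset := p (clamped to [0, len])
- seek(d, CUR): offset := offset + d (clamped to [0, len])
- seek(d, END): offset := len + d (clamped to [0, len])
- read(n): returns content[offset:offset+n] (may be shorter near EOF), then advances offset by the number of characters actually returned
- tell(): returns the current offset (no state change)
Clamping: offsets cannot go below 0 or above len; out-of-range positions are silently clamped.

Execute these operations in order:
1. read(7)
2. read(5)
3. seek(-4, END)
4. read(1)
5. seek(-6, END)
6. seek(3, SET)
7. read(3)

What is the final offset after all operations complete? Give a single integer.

After 1 (read(7)): returned 'AFD1X8Q', offset=7
After 2 (read(5)): returned 'BUDWD', offset=12
After 3 (seek(-4, END)): offset=16
After 4 (read(1)): returned 'O', offset=17
After 5 (seek(-6, END)): offset=14
After 6 (seek(3, SET)): offset=3
After 7 (read(3)): returned '1X8', offset=6

Answer: 6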